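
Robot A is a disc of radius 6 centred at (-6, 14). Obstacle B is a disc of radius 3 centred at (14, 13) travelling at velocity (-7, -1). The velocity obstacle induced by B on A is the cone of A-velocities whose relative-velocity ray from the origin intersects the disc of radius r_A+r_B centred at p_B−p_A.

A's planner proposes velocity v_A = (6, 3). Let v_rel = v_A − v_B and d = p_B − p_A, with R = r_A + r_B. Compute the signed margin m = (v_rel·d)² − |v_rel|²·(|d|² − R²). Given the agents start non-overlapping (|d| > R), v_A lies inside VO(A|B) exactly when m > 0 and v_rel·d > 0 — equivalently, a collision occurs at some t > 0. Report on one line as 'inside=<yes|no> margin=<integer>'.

d = (20, -1),  |d|² = 401;  R = 6+3 = 9,  c = 401−9² = 320
v_rel = (13, 4),  |v_rel|² = 185;  v_rel·d = (13)·(20) + (4)·(-1) = 256
185·t² − 512·t + 320 = 0  ⇒  m = 256² − 185·320 = 6336
m = 6336 > 0,  v_rel·d = 256 > 0  ⇒  inside

inside=yes margin=6336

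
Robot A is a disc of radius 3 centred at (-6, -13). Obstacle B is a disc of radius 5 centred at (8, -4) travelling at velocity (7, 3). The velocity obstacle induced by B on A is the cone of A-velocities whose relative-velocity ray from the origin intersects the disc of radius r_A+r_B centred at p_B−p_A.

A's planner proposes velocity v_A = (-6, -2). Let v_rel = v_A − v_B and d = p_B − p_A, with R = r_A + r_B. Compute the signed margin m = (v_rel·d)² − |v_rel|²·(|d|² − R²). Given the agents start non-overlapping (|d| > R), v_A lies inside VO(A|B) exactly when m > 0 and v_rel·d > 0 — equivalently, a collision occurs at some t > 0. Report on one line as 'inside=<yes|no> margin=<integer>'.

d = (14, 9),  |d|² = 277;  R = 3+5 = 8,  c = 277−8² = 213
v_rel = (-13, -5),  |v_rel|² = 194;  v_rel·d = (-13)·(14) + (-5)·(9) = -227
194·t² + 454·t + 213 = 0  ⇒  m = (-227)² − 194·213 = 10207
m = 10207 > 0,  v_rel·d = -227 < 0  ⇒  outside

inside=no margin=10207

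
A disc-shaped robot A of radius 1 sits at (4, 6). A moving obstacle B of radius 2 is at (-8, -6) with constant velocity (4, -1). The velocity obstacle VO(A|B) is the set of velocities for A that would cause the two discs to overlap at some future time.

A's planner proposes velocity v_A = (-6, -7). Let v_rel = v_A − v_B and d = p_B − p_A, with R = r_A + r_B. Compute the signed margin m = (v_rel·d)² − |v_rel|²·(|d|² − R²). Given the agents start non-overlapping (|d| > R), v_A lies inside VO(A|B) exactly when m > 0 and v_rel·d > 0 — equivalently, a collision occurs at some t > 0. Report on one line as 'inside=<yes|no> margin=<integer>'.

d = (-12, -12),  |d|² = 288;  R = 1+2 = 3,  c = 288−3² = 279
v_rel = (-10, -6),  |v_rel|² = 136;  v_rel·d = (-10)·(-12) + (-6)·(-12) = 192
136·t² − 384·t + 279 = 0  ⇒  m = 192² − 136·279 = -1080
m = -1080 < 0,  v_rel·d = 192 > 0  ⇒  outside

inside=no margin=-1080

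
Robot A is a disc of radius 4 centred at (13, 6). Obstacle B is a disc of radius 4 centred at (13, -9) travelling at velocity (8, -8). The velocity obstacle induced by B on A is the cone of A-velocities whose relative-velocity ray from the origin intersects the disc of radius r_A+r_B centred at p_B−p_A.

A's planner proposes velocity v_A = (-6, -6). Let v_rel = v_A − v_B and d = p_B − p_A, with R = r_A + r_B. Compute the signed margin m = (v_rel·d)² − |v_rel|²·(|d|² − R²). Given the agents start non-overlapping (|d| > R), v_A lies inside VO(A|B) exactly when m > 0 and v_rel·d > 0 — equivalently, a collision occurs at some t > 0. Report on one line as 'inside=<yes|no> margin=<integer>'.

d = (0, -15),  |d|² = 225;  R = 4+4 = 8,  c = 225−8² = 161
v_rel = (-14, 2),  |v_rel|² = 200;  v_rel·d = (-14)·(0) + (2)·(-15) = -30
200·t² + 60·t + 161 = 0  ⇒  m = (-30)² − 200·161 = -31300
m = -31300 < 0,  v_rel·d = -30 < 0  ⇒  outside

inside=no margin=-31300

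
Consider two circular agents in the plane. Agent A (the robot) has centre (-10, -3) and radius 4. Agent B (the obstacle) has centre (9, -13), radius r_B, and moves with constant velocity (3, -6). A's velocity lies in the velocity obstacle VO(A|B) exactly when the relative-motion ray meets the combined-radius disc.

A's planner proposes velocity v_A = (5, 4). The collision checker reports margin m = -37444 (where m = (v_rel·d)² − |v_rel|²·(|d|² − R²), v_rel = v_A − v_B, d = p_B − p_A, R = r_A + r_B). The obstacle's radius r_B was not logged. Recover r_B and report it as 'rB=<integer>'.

m = -37444
d = (19, -10);  v_rel = (2, 10),  |v_rel|² = 104
v_rel×d = (2)·(-10) − (10)·(19) = -210
since m = R²·104 − (-210)²:  R² = (44100 + -37444) / 104 = 64
R = √64 = 8  ⇒  r_B = 8 − 4 = 4

rB=4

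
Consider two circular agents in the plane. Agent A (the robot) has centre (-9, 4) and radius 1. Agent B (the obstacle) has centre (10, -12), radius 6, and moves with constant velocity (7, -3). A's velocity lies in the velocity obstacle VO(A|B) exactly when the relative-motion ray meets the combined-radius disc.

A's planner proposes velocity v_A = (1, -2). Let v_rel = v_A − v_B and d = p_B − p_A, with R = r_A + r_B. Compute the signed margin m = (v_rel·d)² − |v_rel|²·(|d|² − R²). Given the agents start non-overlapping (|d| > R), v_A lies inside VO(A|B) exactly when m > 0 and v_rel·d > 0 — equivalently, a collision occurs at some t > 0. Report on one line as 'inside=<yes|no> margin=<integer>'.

d = (19, -16),  |d|² = 617;  R = 1+6 = 7,  c = 617−7² = 568
v_rel = (-6, 1),  |v_rel|² = 37;  v_rel·d = (-6)·(19) + (1)·(-16) = -130
37·t² + 260·t + 568 = 0  ⇒  m = (-130)² − 37·568 = -4116
m = -4116 < 0,  v_rel·d = -130 < 0  ⇒  outside

inside=no margin=-4116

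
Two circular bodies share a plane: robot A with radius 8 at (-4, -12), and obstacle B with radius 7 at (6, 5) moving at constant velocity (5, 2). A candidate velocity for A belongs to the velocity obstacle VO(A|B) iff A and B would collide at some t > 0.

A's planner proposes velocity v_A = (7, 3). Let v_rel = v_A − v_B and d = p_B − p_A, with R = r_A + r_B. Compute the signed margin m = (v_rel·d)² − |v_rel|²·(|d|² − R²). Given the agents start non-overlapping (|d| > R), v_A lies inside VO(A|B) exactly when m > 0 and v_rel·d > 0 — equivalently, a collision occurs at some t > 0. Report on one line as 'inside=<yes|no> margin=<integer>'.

d = (10, 17),  |d|² = 389;  R = 8+7 = 15,  c = 389−15² = 164
v_rel = (2, 1),  |v_rel|² = 5;  v_rel·d = (2)·(10) + (1)·(17) = 37
5·t² − 74·t + 164 = 0  ⇒  m = 37² − 5·164 = 549
m = 549 > 0,  v_rel·d = 37 > 0  ⇒  inside

inside=yes margin=549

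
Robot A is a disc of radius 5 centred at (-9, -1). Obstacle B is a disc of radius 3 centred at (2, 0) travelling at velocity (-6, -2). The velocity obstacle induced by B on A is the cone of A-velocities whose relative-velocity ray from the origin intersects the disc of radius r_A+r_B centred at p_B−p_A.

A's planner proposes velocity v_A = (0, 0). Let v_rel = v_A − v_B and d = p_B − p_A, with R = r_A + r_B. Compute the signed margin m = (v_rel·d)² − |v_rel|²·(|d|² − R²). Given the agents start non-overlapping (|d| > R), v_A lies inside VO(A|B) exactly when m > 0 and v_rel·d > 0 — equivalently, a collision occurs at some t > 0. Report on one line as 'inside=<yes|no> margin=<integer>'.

d = (11, 1),  |d|² = 122;  R = 5+3 = 8,  c = 122−8² = 58
v_rel = (6, 2),  |v_rel|² = 40;  v_rel·d = (6)·(11) + (2)·(1) = 68
40·t² − 136·t + 58 = 0  ⇒  m = 68² − 40·58 = 2304
m = 2304 > 0,  v_rel·d = 68 > 0  ⇒  inside

inside=yes margin=2304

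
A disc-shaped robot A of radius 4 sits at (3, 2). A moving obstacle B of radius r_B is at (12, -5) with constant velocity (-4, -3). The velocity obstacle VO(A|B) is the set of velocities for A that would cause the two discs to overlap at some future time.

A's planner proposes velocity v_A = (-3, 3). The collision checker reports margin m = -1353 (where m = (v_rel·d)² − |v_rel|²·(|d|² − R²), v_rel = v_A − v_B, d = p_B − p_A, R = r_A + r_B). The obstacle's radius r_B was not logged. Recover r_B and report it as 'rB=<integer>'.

m = -1353
d = (9, -7);  v_rel = (1, 6),  |v_rel|² = 37
v_rel×d = (1)·(-7) − (6)·(9) = -61
since m = R²·37 − (-61)²:  R² = (3721 + -1353) / 37 = 64
R = √64 = 8  ⇒  r_B = 8 − 4 = 4

rB=4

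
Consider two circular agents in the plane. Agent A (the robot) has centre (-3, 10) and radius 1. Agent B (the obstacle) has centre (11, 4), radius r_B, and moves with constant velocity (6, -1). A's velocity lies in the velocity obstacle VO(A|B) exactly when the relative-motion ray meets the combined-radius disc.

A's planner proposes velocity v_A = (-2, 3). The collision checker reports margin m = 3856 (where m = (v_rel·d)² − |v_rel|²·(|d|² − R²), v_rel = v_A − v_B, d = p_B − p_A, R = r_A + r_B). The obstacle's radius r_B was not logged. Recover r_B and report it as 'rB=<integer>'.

m = 3856
d = (14, -6);  v_rel = (-8, 4),  |v_rel|² = 80
v_rel×d = (-8)·(-6) − (4)·(14) = -8
since m = R²·80 − (-8)²:  R² = (64 + 3856) / 80 = 49
R = √49 = 7  ⇒  r_B = 7 − 1 = 6

rB=6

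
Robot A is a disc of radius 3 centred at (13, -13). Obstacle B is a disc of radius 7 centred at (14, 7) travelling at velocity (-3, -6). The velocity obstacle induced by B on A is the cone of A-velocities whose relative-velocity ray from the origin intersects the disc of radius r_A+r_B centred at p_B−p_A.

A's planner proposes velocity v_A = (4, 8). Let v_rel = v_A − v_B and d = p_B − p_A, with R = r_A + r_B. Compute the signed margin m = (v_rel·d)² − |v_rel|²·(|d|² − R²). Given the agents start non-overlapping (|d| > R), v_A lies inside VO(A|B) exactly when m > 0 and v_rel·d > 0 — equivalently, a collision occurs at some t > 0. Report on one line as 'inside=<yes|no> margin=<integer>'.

d = (1, 20),  |d|² = 401;  R = 3+7 = 10,  c = 401−10² = 301
v_rel = (7, 14),  |v_rel|² = 245;  v_rel·d = (7)·(1) + (14)·(20) = 287
245·t² − 574·t + 301 = 0  ⇒  m = 287² − 245·301 = 8624
m = 8624 > 0,  v_rel·d = 287 > 0  ⇒  inside

inside=yes margin=8624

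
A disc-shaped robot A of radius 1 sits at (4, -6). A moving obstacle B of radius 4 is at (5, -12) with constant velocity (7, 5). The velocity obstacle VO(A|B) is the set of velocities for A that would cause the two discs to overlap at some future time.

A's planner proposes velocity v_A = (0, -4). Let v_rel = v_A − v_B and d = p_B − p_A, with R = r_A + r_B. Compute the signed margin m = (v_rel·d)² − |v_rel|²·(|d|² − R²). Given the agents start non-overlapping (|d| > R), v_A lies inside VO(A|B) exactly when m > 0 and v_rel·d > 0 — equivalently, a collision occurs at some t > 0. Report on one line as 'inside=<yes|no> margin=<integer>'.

d = (1, -6),  |d|² = 37;  R = 1+4 = 5,  c = 37−5² = 12
v_rel = (-7, -9),  |v_rel|² = 130;  v_rel·d = (-7)·(1) + (-9)·(-6) = 47
130·t² − 94·t + 12 = 0  ⇒  m = 47² − 130·12 = 649
m = 649 > 0,  v_rel·d = 47 > 0  ⇒  inside

inside=yes margin=649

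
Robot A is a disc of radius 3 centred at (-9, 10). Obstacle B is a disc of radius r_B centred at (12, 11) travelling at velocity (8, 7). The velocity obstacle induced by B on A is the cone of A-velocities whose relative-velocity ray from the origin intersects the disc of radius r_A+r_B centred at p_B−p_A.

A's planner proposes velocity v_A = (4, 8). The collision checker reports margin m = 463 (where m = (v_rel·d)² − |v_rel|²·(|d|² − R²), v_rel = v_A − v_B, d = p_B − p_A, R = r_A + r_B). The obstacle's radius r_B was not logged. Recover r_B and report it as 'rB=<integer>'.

m = 463
d = (21, 1);  v_rel = (-4, 1),  |v_rel|² = 17
v_rel×d = (-4)·(1) − (1)·(21) = -25
since m = R²·17 − (-25)²:  R² = (625 + 463) / 17 = 64
R = √64 = 8  ⇒  r_B = 8 − 3 = 5

rB=5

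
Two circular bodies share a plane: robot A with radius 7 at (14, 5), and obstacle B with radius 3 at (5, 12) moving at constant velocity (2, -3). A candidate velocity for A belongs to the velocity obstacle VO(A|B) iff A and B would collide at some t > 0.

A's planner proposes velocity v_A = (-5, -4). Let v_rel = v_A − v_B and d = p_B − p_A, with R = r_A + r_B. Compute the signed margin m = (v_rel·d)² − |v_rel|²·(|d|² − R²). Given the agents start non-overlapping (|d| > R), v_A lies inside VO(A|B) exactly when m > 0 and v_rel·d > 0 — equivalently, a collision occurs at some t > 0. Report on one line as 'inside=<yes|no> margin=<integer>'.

d = (-9, 7),  |d|² = 130;  R = 7+3 = 10,  c = 130−10² = 30
v_rel = (-7, -1),  |v_rel|² = 50;  v_rel·d = (-7)·(-9) + (-1)·(7) = 56
50·t² − 112·t + 30 = 0  ⇒  m = 56² − 50·30 = 1636
m = 1636 > 0,  v_rel·d = 56 > 0  ⇒  inside

inside=yes margin=1636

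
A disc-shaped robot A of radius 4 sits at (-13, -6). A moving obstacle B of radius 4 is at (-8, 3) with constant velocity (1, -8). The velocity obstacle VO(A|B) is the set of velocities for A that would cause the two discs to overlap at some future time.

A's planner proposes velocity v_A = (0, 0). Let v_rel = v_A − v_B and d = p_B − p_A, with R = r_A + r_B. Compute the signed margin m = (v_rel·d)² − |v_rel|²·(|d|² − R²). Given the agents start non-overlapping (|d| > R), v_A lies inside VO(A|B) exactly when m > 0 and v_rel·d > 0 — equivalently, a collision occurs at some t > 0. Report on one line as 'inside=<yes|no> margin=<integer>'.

d = (5, 9),  |d|² = 106;  R = 4+4 = 8,  c = 106−8² = 42
v_rel = (-1, 8),  |v_rel|² = 65;  v_rel·d = (-1)·(5) + (8)·(9) = 67
65·t² − 134·t + 42 = 0  ⇒  m = 67² − 65·42 = 1759
m = 1759 > 0,  v_rel·d = 67 > 0  ⇒  inside

inside=yes margin=1759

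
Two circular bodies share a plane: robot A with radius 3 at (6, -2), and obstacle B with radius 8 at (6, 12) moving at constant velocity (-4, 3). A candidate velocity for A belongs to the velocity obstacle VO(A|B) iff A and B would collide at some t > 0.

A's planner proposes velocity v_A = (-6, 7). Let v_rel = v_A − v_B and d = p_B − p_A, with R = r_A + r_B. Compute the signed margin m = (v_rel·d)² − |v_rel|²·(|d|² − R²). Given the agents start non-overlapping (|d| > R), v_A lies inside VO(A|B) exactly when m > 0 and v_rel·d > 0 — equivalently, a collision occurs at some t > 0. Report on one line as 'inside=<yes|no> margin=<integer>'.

d = (0, 14),  |d|² = 196;  R = 3+8 = 11,  c = 196−11² = 75
v_rel = (-2, 4),  |v_rel|² = 20;  v_rel·d = (-2)·(0) + (4)·(14) = 56
20·t² − 112·t + 75 = 0  ⇒  m = 56² − 20·75 = 1636
m = 1636 > 0,  v_rel·d = 56 > 0  ⇒  inside

inside=yes margin=1636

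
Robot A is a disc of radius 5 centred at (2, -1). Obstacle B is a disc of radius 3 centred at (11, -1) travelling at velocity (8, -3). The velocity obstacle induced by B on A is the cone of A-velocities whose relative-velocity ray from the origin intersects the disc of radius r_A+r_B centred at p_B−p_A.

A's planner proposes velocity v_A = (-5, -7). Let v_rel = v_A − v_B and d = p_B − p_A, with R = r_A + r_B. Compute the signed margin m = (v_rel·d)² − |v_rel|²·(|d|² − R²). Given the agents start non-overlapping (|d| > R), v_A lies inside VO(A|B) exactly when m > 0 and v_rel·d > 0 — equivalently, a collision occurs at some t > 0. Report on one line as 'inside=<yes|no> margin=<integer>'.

d = (9, 0),  |d|² = 81;  R = 5+3 = 8,  c = 81−8² = 17
v_rel = (-13, -4),  |v_rel|² = 185;  v_rel·d = (-13)·(9) + (-4)·(0) = -117
185·t² + 234·t + 17 = 0  ⇒  m = (-117)² − 185·17 = 10544
m = 10544 > 0,  v_rel·d = -117 < 0  ⇒  outside

inside=no margin=10544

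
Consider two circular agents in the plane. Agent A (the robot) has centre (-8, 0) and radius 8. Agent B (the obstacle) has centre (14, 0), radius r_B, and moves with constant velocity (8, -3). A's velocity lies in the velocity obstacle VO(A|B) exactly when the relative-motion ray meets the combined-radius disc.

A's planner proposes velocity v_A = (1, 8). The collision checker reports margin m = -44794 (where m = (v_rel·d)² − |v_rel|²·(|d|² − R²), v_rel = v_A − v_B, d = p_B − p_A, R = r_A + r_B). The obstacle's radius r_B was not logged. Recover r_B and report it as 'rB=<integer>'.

m = -44794
d = (22, 0);  v_rel = (-7, 11),  |v_rel|² = 170
v_rel×d = (-7)·(0) − (11)·(22) = -242
since m = R²·170 − (-242)²:  R² = (58564 + -44794) / 170 = 81
R = √81 = 9  ⇒  r_B = 9 − 8 = 1

rB=1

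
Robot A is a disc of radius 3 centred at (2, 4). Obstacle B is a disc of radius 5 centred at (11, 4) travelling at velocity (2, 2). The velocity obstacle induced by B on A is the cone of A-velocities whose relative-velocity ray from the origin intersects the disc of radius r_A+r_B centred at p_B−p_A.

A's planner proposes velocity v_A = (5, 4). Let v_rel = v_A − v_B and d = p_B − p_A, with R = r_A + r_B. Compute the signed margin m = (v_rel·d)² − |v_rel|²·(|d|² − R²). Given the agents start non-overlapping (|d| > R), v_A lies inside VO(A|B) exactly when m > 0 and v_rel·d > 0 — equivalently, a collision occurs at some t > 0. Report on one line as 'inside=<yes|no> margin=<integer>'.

d = (9, 0),  |d|² = 81;  R = 3+5 = 8,  c = 81−8² = 17
v_rel = (3, 2),  |v_rel|² = 13;  v_rel·d = (3)·(9) + (2)·(0) = 27
13·t² − 54·t + 17 = 0  ⇒  m = 27² − 13·17 = 508
m = 508 > 0,  v_rel·d = 27 > 0  ⇒  inside

inside=yes margin=508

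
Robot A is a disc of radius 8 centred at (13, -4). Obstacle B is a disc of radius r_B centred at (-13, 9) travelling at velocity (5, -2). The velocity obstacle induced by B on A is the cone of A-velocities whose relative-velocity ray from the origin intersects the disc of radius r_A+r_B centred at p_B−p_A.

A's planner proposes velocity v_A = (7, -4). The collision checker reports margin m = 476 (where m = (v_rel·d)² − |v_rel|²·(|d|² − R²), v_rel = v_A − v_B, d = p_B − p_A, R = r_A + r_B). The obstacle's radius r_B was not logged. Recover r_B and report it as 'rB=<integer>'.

m = 476
d = (-26, 13);  v_rel = (2, -2),  |v_rel|² = 8
v_rel×d = (2)·(13) − (-2)·(-26) = -26
since m = R²·8 − (-26)²:  R² = (676 + 476) / 8 = 144
R = √144 = 12  ⇒  r_B = 12 − 8 = 4

rB=4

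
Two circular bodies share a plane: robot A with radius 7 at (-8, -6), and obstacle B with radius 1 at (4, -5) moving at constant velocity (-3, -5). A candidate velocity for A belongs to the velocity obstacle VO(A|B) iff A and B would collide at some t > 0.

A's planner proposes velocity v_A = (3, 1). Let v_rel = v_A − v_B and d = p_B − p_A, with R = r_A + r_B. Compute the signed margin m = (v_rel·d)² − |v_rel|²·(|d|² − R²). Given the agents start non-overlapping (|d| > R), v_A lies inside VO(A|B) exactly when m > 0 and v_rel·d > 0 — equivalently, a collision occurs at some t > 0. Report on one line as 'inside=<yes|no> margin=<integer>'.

d = (12, 1),  |d|² = 145;  R = 7+1 = 8,  c = 145−8² = 81
v_rel = (6, 6),  |v_rel|² = 72;  v_rel·d = (6)·(12) + (6)·(1) = 78
72·t² − 156·t + 81 = 0  ⇒  m = 78² − 72·81 = 252
m = 252 > 0,  v_rel·d = 78 > 0  ⇒  inside

inside=yes margin=252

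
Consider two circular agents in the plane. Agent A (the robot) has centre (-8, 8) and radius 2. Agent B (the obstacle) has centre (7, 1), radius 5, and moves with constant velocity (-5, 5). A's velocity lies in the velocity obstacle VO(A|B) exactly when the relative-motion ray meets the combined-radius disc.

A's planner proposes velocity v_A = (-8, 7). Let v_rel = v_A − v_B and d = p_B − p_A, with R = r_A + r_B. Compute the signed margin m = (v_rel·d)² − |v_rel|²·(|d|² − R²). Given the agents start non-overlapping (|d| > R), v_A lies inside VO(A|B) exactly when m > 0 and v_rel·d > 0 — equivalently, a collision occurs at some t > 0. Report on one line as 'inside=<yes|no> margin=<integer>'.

d = (15, -7),  |d|² = 274;  R = 2+5 = 7,  c = 274−7² = 225
v_rel = (-3, 2),  |v_rel|² = 13;  v_rel·d = (-3)·(15) + (2)·(-7) = -59
13·t² + 118·t + 225 = 0  ⇒  m = (-59)² − 13·225 = 556
m = 556 > 0,  v_rel·d = -59 < 0  ⇒  outside

inside=no margin=556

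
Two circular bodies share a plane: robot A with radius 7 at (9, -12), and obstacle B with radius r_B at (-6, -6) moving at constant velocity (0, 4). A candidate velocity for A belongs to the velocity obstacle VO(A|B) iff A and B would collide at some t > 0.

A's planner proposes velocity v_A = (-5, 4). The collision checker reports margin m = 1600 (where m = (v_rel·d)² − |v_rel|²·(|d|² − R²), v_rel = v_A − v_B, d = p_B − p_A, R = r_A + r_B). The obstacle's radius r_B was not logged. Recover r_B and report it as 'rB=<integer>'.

m = 1600
d = (-15, 6);  v_rel = (-5, 0),  |v_rel|² = 25
v_rel×d = (-5)·(6) − (0)·(-15) = -30
since m = R²·25 − (-30)²:  R² = (900 + 1600) / 25 = 100
R = √100 = 10  ⇒  r_B = 10 − 7 = 3

rB=3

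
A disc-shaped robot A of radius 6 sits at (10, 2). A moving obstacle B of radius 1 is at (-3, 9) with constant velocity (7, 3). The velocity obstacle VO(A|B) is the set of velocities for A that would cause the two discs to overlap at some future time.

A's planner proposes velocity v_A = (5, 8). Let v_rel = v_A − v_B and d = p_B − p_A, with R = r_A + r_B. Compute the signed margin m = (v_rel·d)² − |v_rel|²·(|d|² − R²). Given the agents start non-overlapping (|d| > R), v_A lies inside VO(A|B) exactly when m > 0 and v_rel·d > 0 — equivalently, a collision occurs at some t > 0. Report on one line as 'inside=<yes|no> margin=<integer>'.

d = (-13, 7),  |d|² = 218;  R = 6+1 = 7,  c = 218−7² = 169
v_rel = (-2, 5),  |v_rel|² = 29;  v_rel·d = (-2)·(-13) + (5)·(7) = 61
29·t² − 122·t + 169 = 0  ⇒  m = 61² − 29·169 = -1180
m = -1180 < 0,  v_rel·d = 61 > 0  ⇒  outside

inside=no margin=-1180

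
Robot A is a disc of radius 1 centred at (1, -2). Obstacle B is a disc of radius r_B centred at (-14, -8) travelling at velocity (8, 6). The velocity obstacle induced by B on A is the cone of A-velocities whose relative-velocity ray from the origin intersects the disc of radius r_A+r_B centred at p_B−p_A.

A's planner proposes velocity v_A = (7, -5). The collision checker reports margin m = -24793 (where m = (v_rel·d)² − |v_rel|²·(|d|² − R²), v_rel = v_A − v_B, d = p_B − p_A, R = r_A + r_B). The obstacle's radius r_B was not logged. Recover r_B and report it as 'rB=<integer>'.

m = -24793
d = (-15, -6);  v_rel = (-1, -11),  |v_rel|² = 122
v_rel×d = (-1)·(-6) − (-11)·(-15) = -159
since m = R²·122 − (-159)²:  R² = (25281 + -24793) / 122 = 4
R = √4 = 2  ⇒  r_B = 2 − 1 = 1

rB=1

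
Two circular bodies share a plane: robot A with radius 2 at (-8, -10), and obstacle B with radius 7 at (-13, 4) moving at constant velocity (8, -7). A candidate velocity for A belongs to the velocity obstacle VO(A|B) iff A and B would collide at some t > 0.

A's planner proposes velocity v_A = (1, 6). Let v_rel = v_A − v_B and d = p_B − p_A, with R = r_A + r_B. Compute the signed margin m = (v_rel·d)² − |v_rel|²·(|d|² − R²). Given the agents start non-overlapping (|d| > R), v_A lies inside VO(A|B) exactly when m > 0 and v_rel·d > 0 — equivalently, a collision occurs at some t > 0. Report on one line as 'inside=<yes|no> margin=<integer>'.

d = (-5, 14),  |d|² = 221;  R = 2+7 = 9,  c = 221−9² = 140
v_rel = (-7, 13),  |v_rel|² = 218;  v_rel·d = (-7)·(-5) + (13)·(14) = 217
218·t² − 434·t + 140 = 0  ⇒  m = 217² − 218·140 = 16569
m = 16569 > 0,  v_rel·d = 217 > 0  ⇒  inside

inside=yes margin=16569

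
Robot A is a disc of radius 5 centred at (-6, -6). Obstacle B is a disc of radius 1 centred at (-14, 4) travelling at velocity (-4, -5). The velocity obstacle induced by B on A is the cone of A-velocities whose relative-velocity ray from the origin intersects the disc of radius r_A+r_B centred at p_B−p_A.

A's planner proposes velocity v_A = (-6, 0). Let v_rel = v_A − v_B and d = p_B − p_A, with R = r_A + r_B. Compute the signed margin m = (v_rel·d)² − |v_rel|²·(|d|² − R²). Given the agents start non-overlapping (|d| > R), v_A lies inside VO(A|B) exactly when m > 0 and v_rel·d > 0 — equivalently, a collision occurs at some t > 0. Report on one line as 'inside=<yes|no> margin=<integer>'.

d = (-8, 10),  |d|² = 164;  R = 5+1 = 6,  c = 164−6² = 128
v_rel = (-2, 5),  |v_rel|² = 29;  v_rel·d = (-2)·(-8) + (5)·(10) = 66
29·t² − 132·t + 128 = 0  ⇒  m = 66² − 29·128 = 644
m = 644 > 0,  v_rel·d = 66 > 0  ⇒  inside

inside=yes margin=644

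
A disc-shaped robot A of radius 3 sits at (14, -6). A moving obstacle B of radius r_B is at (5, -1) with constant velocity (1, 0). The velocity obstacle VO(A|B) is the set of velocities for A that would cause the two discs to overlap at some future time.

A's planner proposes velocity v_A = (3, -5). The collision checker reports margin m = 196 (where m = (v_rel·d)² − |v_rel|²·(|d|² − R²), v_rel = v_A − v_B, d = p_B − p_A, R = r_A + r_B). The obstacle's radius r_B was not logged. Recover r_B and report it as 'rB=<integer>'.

m = 196
d = (-9, 5);  v_rel = (2, -5),  |v_rel|² = 29
v_rel×d = (2)·(5) − (-5)·(-9) = -35
since m = R²·29 − (-35)²:  R² = (1225 + 196) / 29 = 49
R = √49 = 7  ⇒  r_B = 7 − 3 = 4

rB=4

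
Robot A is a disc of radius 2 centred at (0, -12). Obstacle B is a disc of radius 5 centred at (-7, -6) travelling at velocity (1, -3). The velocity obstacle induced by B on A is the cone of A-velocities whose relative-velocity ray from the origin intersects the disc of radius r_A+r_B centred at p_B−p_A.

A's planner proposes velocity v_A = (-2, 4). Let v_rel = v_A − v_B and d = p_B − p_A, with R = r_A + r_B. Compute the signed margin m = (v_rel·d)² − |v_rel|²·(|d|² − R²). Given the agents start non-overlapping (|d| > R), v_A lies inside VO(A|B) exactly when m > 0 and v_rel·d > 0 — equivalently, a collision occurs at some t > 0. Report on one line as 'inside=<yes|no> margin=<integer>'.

d = (-7, 6),  |d|² = 85;  R = 2+5 = 7,  c = 85−7² = 36
v_rel = (-3, 7),  |v_rel|² = 58;  v_rel·d = (-3)·(-7) + (7)·(6) = 63
58·t² − 126·t + 36 = 0  ⇒  m = 63² − 58·36 = 1881
m = 1881 > 0,  v_rel·d = 63 > 0  ⇒  inside

inside=yes margin=1881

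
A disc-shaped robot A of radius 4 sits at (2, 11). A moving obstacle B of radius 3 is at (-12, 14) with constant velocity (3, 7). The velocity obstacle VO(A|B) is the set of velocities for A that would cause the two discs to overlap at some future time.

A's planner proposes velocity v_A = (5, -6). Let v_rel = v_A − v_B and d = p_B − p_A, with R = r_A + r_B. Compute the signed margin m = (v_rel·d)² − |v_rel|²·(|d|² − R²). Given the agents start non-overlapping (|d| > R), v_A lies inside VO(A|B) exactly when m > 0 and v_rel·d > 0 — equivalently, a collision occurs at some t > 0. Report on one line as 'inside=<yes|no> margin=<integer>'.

d = (-14, 3),  |d|² = 205;  R = 4+3 = 7,  c = 205−7² = 156
v_rel = (2, -13),  |v_rel|² = 173;  v_rel·d = (2)·(-14) + (-13)·(3) = -67
173·t² + 134·t + 156 = 0  ⇒  m = (-67)² − 173·156 = -22499
m = -22499 < 0,  v_rel·d = -67 < 0  ⇒  outside

inside=no margin=-22499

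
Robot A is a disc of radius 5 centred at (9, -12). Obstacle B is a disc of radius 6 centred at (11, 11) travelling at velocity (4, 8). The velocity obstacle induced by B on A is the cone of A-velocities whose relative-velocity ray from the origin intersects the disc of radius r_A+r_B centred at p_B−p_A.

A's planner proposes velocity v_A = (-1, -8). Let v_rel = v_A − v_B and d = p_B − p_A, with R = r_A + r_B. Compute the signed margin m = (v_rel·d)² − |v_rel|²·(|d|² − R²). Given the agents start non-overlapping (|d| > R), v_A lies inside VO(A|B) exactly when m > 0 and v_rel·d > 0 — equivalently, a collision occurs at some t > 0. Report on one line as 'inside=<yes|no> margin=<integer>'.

d = (2, 23),  |d|² = 533;  R = 5+6 = 11,  c = 533−11² = 412
v_rel = (-5, -16),  |v_rel|² = 281;  v_rel·d = (-5)·(2) + (-16)·(23) = -378
281·t² + 756·t + 412 = 0  ⇒  m = (-378)² − 281·412 = 27112
m = 27112 > 0,  v_rel·d = -378 < 0  ⇒  outside

inside=no margin=27112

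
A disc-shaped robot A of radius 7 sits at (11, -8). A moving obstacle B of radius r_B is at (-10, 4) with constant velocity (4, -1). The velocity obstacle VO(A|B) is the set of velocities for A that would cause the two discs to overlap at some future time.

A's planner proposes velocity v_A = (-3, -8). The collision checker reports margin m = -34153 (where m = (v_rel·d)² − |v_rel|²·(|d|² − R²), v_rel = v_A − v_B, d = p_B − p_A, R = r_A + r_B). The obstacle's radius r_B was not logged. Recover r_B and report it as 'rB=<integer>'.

m = -34153
d = (-21, 12);  v_rel = (-7, -7),  |v_rel|² = 98
v_rel×d = (-7)·(12) − (-7)·(-21) = -231
since m = R²·98 − (-231)²:  R² = (53361 + -34153) / 98 = 196
R = √196 = 14  ⇒  r_B = 14 − 7 = 7

rB=7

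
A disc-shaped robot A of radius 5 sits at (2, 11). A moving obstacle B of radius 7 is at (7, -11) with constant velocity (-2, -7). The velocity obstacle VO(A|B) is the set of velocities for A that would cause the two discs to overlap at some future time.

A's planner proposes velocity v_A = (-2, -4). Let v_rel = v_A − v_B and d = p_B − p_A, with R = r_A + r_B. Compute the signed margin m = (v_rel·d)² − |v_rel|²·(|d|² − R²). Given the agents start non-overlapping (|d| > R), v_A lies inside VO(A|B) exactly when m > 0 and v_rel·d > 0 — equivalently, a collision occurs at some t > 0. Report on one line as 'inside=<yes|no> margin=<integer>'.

d = (5, -22),  |d|² = 509;  R = 5+7 = 12,  c = 509−12² = 365
v_rel = (0, 3),  |v_rel|² = 9;  v_rel·d = (0)·(5) + (3)·(-22) = -66
9·t² + 132·t + 365 = 0  ⇒  m = (-66)² − 9·365 = 1071
m = 1071 > 0,  v_rel·d = -66 < 0  ⇒  outside

inside=no margin=1071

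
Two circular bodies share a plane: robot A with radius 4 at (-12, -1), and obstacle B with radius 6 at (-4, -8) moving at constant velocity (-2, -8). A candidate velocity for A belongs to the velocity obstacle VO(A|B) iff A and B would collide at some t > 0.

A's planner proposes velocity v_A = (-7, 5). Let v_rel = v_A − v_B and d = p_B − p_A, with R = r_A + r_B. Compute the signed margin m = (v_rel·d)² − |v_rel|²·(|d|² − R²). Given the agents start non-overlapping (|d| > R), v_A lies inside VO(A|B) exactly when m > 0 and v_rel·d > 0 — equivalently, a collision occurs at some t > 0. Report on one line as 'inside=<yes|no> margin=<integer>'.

d = (8, -7),  |d|² = 113;  R = 4+6 = 10,  c = 113−10² = 13
v_rel = (-5, 13),  |v_rel|² = 194;  v_rel·d = (-5)·(8) + (13)·(-7) = -131
194·t² + 262·t + 13 = 0  ⇒  m = (-131)² − 194·13 = 14639
m = 14639 > 0,  v_rel·d = -131 < 0  ⇒  outside

inside=no margin=14639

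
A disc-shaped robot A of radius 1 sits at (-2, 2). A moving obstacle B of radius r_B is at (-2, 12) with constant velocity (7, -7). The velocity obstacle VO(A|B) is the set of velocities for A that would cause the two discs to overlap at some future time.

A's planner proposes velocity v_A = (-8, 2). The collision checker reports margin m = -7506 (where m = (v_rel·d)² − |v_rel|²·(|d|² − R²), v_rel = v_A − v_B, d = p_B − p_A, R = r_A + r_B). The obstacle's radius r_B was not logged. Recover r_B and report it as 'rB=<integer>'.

m = -7506
d = (0, 10);  v_rel = (-15, 9),  |v_rel|² = 306
v_rel×d = (-15)·(10) − (9)·(0) = -150
since m = R²·306 − (-150)²:  R² = (22500 + -7506) / 306 = 49
R = √49 = 7  ⇒  r_B = 7 − 1 = 6

rB=6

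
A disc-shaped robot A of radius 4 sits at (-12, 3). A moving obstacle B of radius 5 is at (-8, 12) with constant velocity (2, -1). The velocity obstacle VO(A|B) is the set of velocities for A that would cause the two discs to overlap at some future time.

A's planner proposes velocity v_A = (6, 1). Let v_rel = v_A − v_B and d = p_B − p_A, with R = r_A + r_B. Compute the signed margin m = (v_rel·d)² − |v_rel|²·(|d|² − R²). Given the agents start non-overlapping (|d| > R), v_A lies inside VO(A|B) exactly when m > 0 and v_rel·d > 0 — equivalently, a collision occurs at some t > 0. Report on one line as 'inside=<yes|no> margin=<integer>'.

d = (4, 9),  |d|² = 97;  R = 4+5 = 9,  c = 97−9² = 16
v_rel = (4, 2),  |v_rel|² = 20;  v_rel·d = (4)·(4) + (2)·(9) = 34
20·t² − 68·t + 16 = 0  ⇒  m = 34² − 20·16 = 836
m = 836 > 0,  v_rel·d = 34 > 0  ⇒  inside

inside=yes margin=836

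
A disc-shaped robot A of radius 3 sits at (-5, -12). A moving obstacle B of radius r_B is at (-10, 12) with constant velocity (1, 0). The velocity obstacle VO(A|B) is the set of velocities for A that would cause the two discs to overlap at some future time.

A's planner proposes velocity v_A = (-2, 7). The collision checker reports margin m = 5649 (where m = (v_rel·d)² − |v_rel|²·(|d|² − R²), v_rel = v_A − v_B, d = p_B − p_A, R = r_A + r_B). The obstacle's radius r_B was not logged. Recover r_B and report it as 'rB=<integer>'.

m = 5649
d = (-5, 24);  v_rel = (-3, 7),  |v_rel|² = 58
v_rel×d = (-3)·(24) − (7)·(-5) = -37
since m = R²·58 − (-37)²:  R² = (1369 + 5649) / 58 = 121
R = √121 = 11  ⇒  r_B = 11 − 3 = 8

rB=8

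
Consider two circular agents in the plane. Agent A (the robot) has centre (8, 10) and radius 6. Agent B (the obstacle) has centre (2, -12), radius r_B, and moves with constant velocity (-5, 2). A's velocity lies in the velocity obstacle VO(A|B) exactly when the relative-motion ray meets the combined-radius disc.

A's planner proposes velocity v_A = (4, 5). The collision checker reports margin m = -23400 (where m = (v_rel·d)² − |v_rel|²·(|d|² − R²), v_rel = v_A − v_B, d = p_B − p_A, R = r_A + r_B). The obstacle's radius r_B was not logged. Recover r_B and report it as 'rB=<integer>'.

m = -23400
d = (-6, -22);  v_rel = (9, 3),  |v_rel|² = 90
v_rel×d = (9)·(-22) − (3)·(-6) = -180
since m = R²·90 − (-180)²:  R² = (32400 + -23400) / 90 = 100
R = √100 = 10  ⇒  r_B = 10 − 6 = 4

rB=4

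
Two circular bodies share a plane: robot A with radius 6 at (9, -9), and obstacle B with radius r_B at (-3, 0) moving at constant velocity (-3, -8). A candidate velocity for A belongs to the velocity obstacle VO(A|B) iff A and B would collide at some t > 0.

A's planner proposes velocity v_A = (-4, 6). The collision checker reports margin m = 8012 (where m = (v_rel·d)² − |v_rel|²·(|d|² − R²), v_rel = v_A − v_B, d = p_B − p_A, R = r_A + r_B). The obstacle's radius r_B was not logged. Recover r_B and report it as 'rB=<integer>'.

m = 8012
d = (-12, 9);  v_rel = (-1, 14),  |v_rel|² = 197
v_rel×d = (-1)·(9) − (14)·(-12) = 159
since m = R²·197 − 159²:  R² = (25281 + 8012) / 197 = 169
R = √169 = 13  ⇒  r_B = 13 − 6 = 7

rB=7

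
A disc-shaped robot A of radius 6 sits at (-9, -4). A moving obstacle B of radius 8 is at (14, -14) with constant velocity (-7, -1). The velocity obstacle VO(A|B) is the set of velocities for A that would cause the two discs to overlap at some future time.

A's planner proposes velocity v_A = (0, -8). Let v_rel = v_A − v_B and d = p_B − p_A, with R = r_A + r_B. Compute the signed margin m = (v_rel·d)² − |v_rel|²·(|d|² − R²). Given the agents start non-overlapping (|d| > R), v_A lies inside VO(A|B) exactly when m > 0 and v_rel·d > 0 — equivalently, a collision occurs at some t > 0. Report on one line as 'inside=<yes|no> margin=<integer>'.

d = (23, -10),  |d|² = 629;  R = 6+8 = 14,  c = 629−14² = 433
v_rel = (7, -7),  |v_rel|² = 98;  v_rel·d = (7)·(23) + (-7)·(-10) = 231
98·t² − 462·t + 433 = 0  ⇒  m = 231² − 98·433 = 10927
m = 10927 > 0,  v_rel·d = 231 > 0  ⇒  inside

inside=yes margin=10927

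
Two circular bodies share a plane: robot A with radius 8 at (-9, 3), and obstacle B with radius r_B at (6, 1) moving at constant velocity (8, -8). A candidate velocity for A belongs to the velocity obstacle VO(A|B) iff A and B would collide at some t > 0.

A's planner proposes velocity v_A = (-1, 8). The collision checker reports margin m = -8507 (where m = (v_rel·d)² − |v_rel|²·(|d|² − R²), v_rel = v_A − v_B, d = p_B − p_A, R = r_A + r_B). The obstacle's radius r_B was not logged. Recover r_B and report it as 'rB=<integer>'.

m = -8507
d = (15, -2);  v_rel = (-9, 16),  |v_rel|² = 337
v_rel×d = (-9)·(-2) − (16)·(15) = -222
since m = R²·337 − (-222)²:  R² = (49284 + -8507) / 337 = 121
R = √121 = 11  ⇒  r_B = 11 − 8 = 3

rB=3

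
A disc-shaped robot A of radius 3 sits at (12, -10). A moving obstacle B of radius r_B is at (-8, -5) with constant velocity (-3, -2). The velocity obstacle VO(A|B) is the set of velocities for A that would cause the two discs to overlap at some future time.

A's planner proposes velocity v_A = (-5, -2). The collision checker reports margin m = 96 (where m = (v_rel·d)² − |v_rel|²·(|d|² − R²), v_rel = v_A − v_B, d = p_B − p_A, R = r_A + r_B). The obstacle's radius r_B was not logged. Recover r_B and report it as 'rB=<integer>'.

m = 96
d = (-20, 5);  v_rel = (-2, 0),  |v_rel|² = 4
v_rel×d = (-2)·(5) − (0)·(-20) = -10
since m = R²·4 − (-10)²:  R² = (100 + 96) / 4 = 49
R = √49 = 7  ⇒  r_B = 7 − 3 = 4

rB=4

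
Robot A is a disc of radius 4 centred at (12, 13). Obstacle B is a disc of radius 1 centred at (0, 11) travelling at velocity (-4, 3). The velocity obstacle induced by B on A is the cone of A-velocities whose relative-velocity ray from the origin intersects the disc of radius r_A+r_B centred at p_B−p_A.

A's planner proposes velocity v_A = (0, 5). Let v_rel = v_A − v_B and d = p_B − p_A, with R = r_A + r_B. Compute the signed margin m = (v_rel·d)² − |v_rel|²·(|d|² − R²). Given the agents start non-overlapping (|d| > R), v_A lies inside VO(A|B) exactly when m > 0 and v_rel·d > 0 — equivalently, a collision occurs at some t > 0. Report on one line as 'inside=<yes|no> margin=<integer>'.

d = (-12, -2),  |d|² = 148;  R = 4+1 = 5,  c = 148−5² = 123
v_rel = (4, 2),  |v_rel|² = 20;  v_rel·d = (4)·(-12) + (2)·(-2) = -52
20·t² + 104·t + 123 = 0  ⇒  m = (-52)² − 20·123 = 244
m = 244 > 0,  v_rel·d = -52 < 0  ⇒  outside

inside=no margin=244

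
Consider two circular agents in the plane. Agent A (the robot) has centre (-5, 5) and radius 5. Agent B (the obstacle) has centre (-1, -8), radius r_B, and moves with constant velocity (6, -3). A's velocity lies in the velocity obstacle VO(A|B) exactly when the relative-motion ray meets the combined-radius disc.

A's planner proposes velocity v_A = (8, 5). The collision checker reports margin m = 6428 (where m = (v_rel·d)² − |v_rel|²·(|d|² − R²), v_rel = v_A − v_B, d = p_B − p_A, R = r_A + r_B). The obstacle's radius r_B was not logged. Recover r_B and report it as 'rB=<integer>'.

m = 6428
d = (4, -13);  v_rel = (2, 8),  |v_rel|² = 68
v_rel×d = (2)·(-13) − (8)·(4) = -58
since m = R²·68 − (-58)²:  R² = (3364 + 6428) / 68 = 144
R = √144 = 12  ⇒  r_B = 12 − 5 = 7

rB=7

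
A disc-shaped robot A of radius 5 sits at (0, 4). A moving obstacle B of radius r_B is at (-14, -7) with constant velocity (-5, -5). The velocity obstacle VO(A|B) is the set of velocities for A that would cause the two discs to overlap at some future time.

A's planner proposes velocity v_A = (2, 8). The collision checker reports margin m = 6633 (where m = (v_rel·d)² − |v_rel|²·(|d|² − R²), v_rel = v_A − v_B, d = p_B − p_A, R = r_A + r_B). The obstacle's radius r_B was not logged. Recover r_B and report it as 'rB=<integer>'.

m = 6633
d = (-14, -11);  v_rel = (7, 13),  |v_rel|² = 218
v_rel×d = (7)·(-11) − (13)·(-14) = 105
since m = R²·218 − 105²:  R² = (11025 + 6633) / 218 = 81
R = √81 = 9  ⇒  r_B = 9 − 5 = 4

rB=4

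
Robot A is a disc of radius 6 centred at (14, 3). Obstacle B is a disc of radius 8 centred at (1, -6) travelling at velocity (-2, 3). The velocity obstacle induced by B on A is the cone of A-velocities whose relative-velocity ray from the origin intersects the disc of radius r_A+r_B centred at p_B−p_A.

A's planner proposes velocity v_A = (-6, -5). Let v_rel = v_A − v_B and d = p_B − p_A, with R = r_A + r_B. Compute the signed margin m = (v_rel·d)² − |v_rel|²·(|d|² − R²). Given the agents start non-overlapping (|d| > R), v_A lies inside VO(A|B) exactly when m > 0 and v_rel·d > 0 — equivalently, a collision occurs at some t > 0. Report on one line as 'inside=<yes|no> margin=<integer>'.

d = (-13, -9),  |d|² = 250;  R = 6+8 = 14,  c = 250−14² = 54
v_rel = (-4, -8),  |v_rel|² = 80;  v_rel·d = (-4)·(-13) + (-8)·(-9) = 124
80·t² − 248·t + 54 = 0  ⇒  m = 124² − 80·54 = 11056
m = 11056 > 0,  v_rel·d = 124 > 0  ⇒  inside

inside=yes margin=11056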